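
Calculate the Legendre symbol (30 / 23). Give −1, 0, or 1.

First reduce: 30 ≡ 7 (mod 23).
Reciprocity: 7 ≡ 3 and 23 ≡ 3 (mod 4), so (7/23) = −(23/7).
Reduce top mod 7: now compute (2/7).
Pull out 2: since 7 ≡ 7 (mod 8), (2/7) = +1.
Reached (1/7) = 1. Collecting the sign flips along the way, the symbol is -1.

-1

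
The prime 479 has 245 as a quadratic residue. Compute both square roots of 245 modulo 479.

Since 479 ≡ 3 (mod 4), a square root of 245 is 245^((479+1)/4) = 245^120 mod 479.
Repeated squaring: 245^2≡150, 245^4≡466, 245^8≡169, 245^16≡300, 245^32≡427, 245^64≡309 (mod 479).
245^120 = 245^(64+32+16+8) ≡ 154 (mod 479).
Check: 154² = 23716 ≡ 245 (mod 479). The two roots are 154 and 325.

154, 325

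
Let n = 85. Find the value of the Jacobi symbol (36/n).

1

Pull out 2^2: since 85 ≡ 5 (mod 8), (2/85) = -1, so (2/85)^2 = +1.
Reciprocity: 9 ≡ 1 and 85 ≡ 1 (mod 4), so (9/85) = +(85/9).
Reduce top mod 9: now compute (4/9).
Pull out 2^2: since 9 ≡ 1 (mod 8), (2/9) = +1, so (2/9)^2 = +1.
Reached (1/9) = 1. Collecting the sign flips along the way, the symbol is +1.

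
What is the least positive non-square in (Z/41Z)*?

3

(2/41) = +1, so 2 is a residue.
(3/41) = −1, so 3 is the smallest positive non-residue mod 41.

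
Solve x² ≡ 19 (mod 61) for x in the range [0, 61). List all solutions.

18, 43

61 ≡ 1 (mod 4), so we find a root by search.
Trying successive values, 18² = 324 ≡ 19 (mod 61). The other root is 61 − 18 = 43.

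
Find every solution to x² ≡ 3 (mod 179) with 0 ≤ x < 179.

Since 179 ≡ 3 (mod 4), a square root of 3 is 3^((179+1)/4) = 3^45 mod 179.
Repeated squaring: 3^2≡9, 3^4≡81, 3^8≡117, 3^16≡85, 3^32≡65 (mod 179).
3^45 = 3^(32+8+4+1) ≡ 19 (mod 179).
Check: 19² = 361 ≡ 3 (mod 179). The two roots are 19 and 160.

19, 160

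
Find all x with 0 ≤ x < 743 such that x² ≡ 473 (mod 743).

Since 743 ≡ 3 (mod 4), a square root of 473 is 473^((743+1)/4) = 473^186 mod 743.
Repeated squaring: 473^2≡86, 473^4≡709, 473^8≡413, 473^16≡422, 473^32≡507, 473^64≡714, 473^128≡98 (mod 743).
473^186 = 473^(128+32+16+8+2) ≡ 529 (mod 743).
Check: 529² = 279841 ≡ 473 (mod 743). The two roots are 214 and 529.

214, 529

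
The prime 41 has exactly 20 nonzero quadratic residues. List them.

1 2 4 5 8 9 10 16 18 20 21 23 25 31 32 33 36 37 39 40

Square k = 1,…,20 (k and 41−k give the same square):
1²=1, 2²=4, 3²=9, 4²=16, 5²=25, 6²=36, 7²≡8, 8²≡23, 9²≡40, 10²≡18, 11²≡39, 12²≡21, 13²≡5, 14²≡32, 15²≡20, 16²≡10, 17²≡2, 18²≡37, 19²≡33, 20²≡31 (mod 41).
So the quadratic residues mod 41 are {1, 2, 4, 5, 8, 9, 10, 16, 18, 20, 21, 23, 25, 31, 32, 33, 36, 37, 39, 40}.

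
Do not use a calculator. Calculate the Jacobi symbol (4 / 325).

1

Pull out 2^2: since 325 ≡ 5 (mod 8), (2/325) = -1, so (2/325)^2 = +1.
Reached (1/325) = 1. Collecting the sign flips along the way, the symbol is +1.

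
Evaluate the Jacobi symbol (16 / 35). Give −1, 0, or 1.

1

Pull out 2^4: since 35 ≡ 3 (mod 8), (2/35) = -1, so (2/35)^4 = +1.
Reached (1/35) = 1. Collecting the sign flips along the way, the symbol is +1.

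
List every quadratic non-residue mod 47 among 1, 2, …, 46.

Square k = 1,…,23 (k and 47−k give the same square):
1²=1, 2²=4, 3²=9, 4²=16, 5²=25, 6²=36, 7²≡2, 8²≡17, 9²≡34, 10²≡6, 11²≡27, 12²≡3, 13²≡28, 14²≡8, 15²≡37, 16²≡21, 17²≡7, 18²≡42, 19²≡32, 20²≡24, 21²≡18, 22²≡14, 23²≡12 (mod 47).
The residues are {1, 2, 3, 4, 6, 7, 8, 9, 12, 14, 16, 17, 18, 21, 24, 25, 27, 28, 32, 34, 36, 37, 42}; the non-residues are the remaining 23 nonzero classes.

5, 10, 11, 13, 15, 19, 20, 22, 23, 26, 29, 30, 31, 33, 35, 38, 39, 40, 41, 43, 44, 45, 46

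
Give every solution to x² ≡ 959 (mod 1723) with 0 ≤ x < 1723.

Since 1723 ≡ 3 (mod 4), a square root of 959 is 959^((1723+1)/4) = 959^431 mod 1723.
Repeated squaring: 959^2≡1322, 959^4≡562, 959^8≡535, 959^16≡207, 959^32≡1497, 959^64≡1109, 959^128≡1382, 959^256≡840 (mod 1723).
959^431 = 959^(256+128+32+8+4+2+1) ≡ 573 (mod 1723).
Check: 573² = 328329 ≡ 959 (mod 1723). The two roots are 573 and 1150.

573, 1150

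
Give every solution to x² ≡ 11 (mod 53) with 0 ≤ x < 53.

8, 45

53 ≡ 1 (mod 4), so we find a root by search.
Trying successive values, 8² = 64 ≡ 11 (mod 53). The other root is 53 − 8 = 45.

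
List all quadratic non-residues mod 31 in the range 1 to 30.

Square k = 1,…,15 (k and 31−k give the same square):
1²=1, 2²=4, 3²=9, 4²=16, 5²=25, 6²≡5, 7²≡18, 8²≡2, 9²≡19, 10²≡7, 11²≡28, 12²≡20, 13²≡14, 14²≡10, 15²≡8 (mod 31).
The residues are {1, 2, 4, 5, 7, 8, 9, 10, 14, 16, 18, 19, 20, 25, 28}; the non-residues are the remaining 15 nonzero classes.

3 6 11 12 13 15 17 21 22 23 24 26 27 29 30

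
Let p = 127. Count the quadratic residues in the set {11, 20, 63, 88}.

(11/127) = +1 → QR.
(20/127) = -1 → non-residue.
(63/127) = -1 → non-residue.
(88/127) = +1 → QR.
Total quadratic residues among the 4: 2.

2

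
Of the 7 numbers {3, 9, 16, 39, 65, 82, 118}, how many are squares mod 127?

3

(3/127) = -1 → non-residue.
(9/127) = +1 → QR.
(16/127) = +1 → QR.
(39/127) = -1 → non-residue.
(65/127) = -1 → non-residue.
(82/127) = +1 → QR.
(118/127) = -1 → non-residue.
Total quadratic residues among the 7: 3.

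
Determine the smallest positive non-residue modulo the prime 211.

2

(2/211) = −1, so 2 is the smallest positive non-residue mod 211.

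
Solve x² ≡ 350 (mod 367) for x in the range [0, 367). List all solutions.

152, 215

Since 367 ≡ 3 (mod 4), a square root of 350 is 350^((367+1)/4) = 350^92 mod 367.
Repeated squaring: 350^2≡289, 350^4≡212, 350^8≡170, 350^16≡274, 350^32≡208, 350^64≡325 (mod 367).
350^92 = 350^(64+16+8+4) ≡ 215 (mod 367).
Check: 215² = 46225 ≡ 350 (mod 367). The two roots are 152 and 215.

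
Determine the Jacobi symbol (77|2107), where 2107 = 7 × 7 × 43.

0

Reciprocity: 77 ≡ 1 and 2107 ≡ 3 (mod 4), so (77/2107) = +(2107/77).
Reduce top mod 77: now compute (28/77).
Pull out 2^2: since 77 ≡ 5 (mod 8), (2/77) = -1, so (2/77)^2 = +1.
Reciprocity: 7 ≡ 3 and 77 ≡ 1 (mod 4), so (7/77) = +(77/7).
Reduce top mod 7: now compute (0/7).
Top reduces to 0: gcd > 1, so the symbol is 0.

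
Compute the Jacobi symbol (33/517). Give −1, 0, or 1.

0

Reciprocity: 33 ≡ 1 and 517 ≡ 1 (mod 4), so (33/517) = +(517/33).
Reduce top mod 33: now compute (22/33).
Pull out 2: since 33 ≡ 1 (mod 8), (2/33) = +1.
Reciprocity: 11 ≡ 3 and 33 ≡ 1 (mod 4), so (11/33) = +(33/11).
Reduce top mod 11: now compute (0/11).
Top reduces to 0: gcd > 1, so the symbol is 0.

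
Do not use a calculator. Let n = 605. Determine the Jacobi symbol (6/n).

1

Pull out 2: since 605 ≡ 5 (mod 8), (2/605) = -1.
Reciprocity: 3 ≡ 3 and 605 ≡ 1 (mod 4), so (3/605) = +(605/3).
Reduce top mod 3: now compute (2/3).
Pull out 2: since 3 ≡ 3 (mod 8), (2/3) = -1.
Reached (1/3) = 1. Collecting the sign flips along the way, the symbol is +1.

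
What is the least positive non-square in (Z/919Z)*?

(2/919) = +1, so 2 is a residue.
(3/919) = −1, so 3 is the smallest positive non-residue mod 919.

3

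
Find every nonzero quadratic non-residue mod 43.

2,3,5,7,8,12,18,19,20,22,26,27,28,29,30,32,33,34,37,39,42

Square k = 1,…,21 (k and 43−k give the same square):
1²=1, 2²=4, 3²=9, 4²=16, 5²=25, 6²=36, 7²≡6, 8²≡21, 9²≡38, 10²≡14, 11²≡35, 12²≡15, 13²≡40, 14²≡24, 15²≡10, 16²≡41, 17²≡31, 18²≡23, 19²≡17, 20²≡13, 21²≡11 (mod 43).
The residues are {1, 4, 6, 9, 10, 11, 13, 14, 15, 16, 17, 21, 23, 24, 25, 31, 35, 36, 38, 40, 41}; the non-residues are the remaining 21 nonzero classes.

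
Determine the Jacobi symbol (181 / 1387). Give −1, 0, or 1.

Reciprocity: 181 ≡ 1 and 1387 ≡ 3 (mod 4), so (181/1387) = +(1387/181).
Reduce top mod 181: now compute (120/181).
Pull out 2^3: since 181 ≡ 5 (mod 8), (2/181) = -1, so (2/181)^3 = -1.
Reciprocity: 15 ≡ 3 and 181 ≡ 1 (mod 4), so (15/181) = +(181/15).
Reduce top mod 15: now compute (1/15).
Reached (1/15) = 1. Collecting the sign flips along the way, the symbol is -1.

-1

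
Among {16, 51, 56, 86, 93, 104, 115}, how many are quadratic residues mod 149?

3

(16/149) = +1 → QR.
(51/149) = -1 → non-residue.
(56/149) = -1 → non-residue.
(86/149) = +1 → QR.
(93/149) = -1 → non-residue.
(104/149) = +1 → QR.
(115/149) = -1 → non-residue.
Total quadratic residues among the 7: 3.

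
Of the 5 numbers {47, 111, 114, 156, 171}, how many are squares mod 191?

(47/191) = -1 → non-residue.
(111/191) = -1 → non-residue.
(114/191) = -1 → non-residue.
(156/191) = +1 → QR.
(171/191) = -1 → non-residue.
Total quadratic residues among the 5: 1.

1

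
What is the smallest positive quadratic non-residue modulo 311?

(2/311) = +1, so 2 is a residue.
(3/311) = +1, so 3 is a residue.
(4/311) = +1, so 4 is a residue.
(5/311) = +1, so 5 is a residue.
(6/311) = +1, so 6 is a residue.
(7/311) = +1, so 7 is a residue.
(8/311) = +1, so 8 is a residue.
(9/311) = +1, so 9 is a residue.
(10/311) = +1, so 10 is a residue.
(11/311) = −1, so 11 is the smallest positive non-residue mod 311.

11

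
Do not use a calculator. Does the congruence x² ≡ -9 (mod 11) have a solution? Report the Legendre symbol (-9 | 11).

First reduce: -9 ≡ 2 (mod 11).
Pull out 2: since 11 ≡ 3 (mod 8), (2/11) = -1.
Reached (1/11) = 1. Collecting the sign flips along the way, the symbol is -1.

-1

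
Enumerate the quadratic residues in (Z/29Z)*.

Square k = 1,…,14 (k and 29−k give the same square):
1²=1, 2²=4, 3²=9, 4²=16, 5²=25, 6²≡7, 7²≡20, 8²≡6, 9²≡23, 10²≡13, 11²≡5, 12²≡28, 13²≡24, 14²≡22 (mod 29).
So the quadratic residues mod 29 are {1, 4, 5, 6, 7, 9, 13, 16, 20, 22, 23, 24, 25, 28}.

1,4,5,6,7,9,13,16,20,22,23,24,25,28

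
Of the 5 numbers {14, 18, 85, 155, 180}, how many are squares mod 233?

(14/233) = +1 → QR.
(18/233) = +1 → QR.
(85/233) = +1 → QR.
(155/233) = -1 → non-residue.
(180/233) = -1 → non-residue.
Total quadratic residues among the 5: 3.

3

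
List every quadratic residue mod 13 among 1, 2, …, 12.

1 3 4 9 10 12

Square k = 1,…,6 (k and 13−k give the same square):
1²=1, 2²=4, 3²=9, 4²≡3, 5²≡12, 6²≡10 (mod 13).
So the quadratic residues mod 13 are {1, 3, 4, 9, 10, 12}.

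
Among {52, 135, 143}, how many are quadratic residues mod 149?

1

(52/149) = -1 → non-residue.
(135/149) = -1 → non-residue.
(143/149) = +1 → QR.
Total quadratic residues among the 3: 1.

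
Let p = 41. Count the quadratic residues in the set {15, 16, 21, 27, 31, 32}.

4

(15/41) = -1 → non-residue.
(16/41) = +1 → QR.
(21/41) = +1 → QR.
(27/41) = -1 → non-residue.
(31/41) = +1 → QR.
(32/41) = +1 → QR.
Total quadratic residues among the 6: 4.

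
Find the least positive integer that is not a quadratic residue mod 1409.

3

(2/1409) = +1, so 2 is a residue.
(3/1409) = −1, so 3 is the smallest positive non-residue mod 1409.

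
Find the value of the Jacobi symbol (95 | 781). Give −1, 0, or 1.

Reciprocity: 95 ≡ 3 and 781 ≡ 1 (mod 4), so (95/781) = +(781/95).
Reduce top mod 95: now compute (21/95).
Reciprocity: 21 ≡ 1 and 95 ≡ 3 (mod 4), so (21/95) = +(95/21).
Reduce top mod 21: now compute (11/21).
Reciprocity: 11 ≡ 3 and 21 ≡ 1 (mod 4), so (11/21) = +(21/11).
Reduce top mod 11: now compute (10/11).
Pull out 2: since 11 ≡ 3 (mod 8), (2/11) = -1.
Reciprocity: 5 ≡ 1 and 11 ≡ 3 (mod 4), so (5/11) = +(11/5).
Reduce top mod 5: now compute (1/5).
Reached (1/5) = 1. Collecting the sign flips along the way, the symbol is -1.

-1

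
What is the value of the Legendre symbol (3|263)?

1

Reciprocity: 3 ≡ 3 and 263 ≡ 3 (mod 4), so (3/263) = −(263/3).
Reduce top mod 3: now compute (2/3).
Pull out 2: since 3 ≡ 3 (mod 8), (2/3) = -1.
Reached (1/3) = 1. Collecting the sign flips along the way, the symbol is +1.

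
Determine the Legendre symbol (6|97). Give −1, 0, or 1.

1

Euler's criterion: (6/97) ≡ 6^48 (mod 97).
6^2 ≡ 36 (mod 97)
6^4 ≡ 35 (mod 97)
6^8 ≡ 61 (mod 97)
6^16 ≡ 35 (mod 97)
6^32 ≡ 61 (mod 97)
6^48 = 6^(32+16) ≡ 1 (mod 97).
Result is 1, so (6/97) = 1.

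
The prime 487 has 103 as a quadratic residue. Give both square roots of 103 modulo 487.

55, 432

Since 487 ≡ 3 (mod 4), a square root of 103 is 103^((487+1)/4) = 103^122 mod 487.
Repeated squaring: 103^2≡382, 103^4≡311, 103^8≡295, 103^16≡339, 103^32≡476, 103^64≡121 (mod 487).
103^122 = 103^(64+32+16+8+2) ≡ 55 (mod 487).
Check: 55² = 3025 ≡ 103 (mod 487). The two roots are 55 and 432.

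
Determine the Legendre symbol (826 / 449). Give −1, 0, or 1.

1

First reduce: 826 ≡ 377 (mod 449).
Reciprocity: 377 ≡ 1 and 449 ≡ 1 (mod 4), so (377/449) = +(449/377).
Reduce top mod 377: now compute (72/377).
Pull out 2^3: since 377 ≡ 1 (mod 8), (2/377) = +1, so (2/377)^3 = +1.
Reciprocity: 9 ≡ 1 and 377 ≡ 1 (mod 4), so (9/377) = +(377/9).
Reduce top mod 9: now compute (8/9).
Pull out 2^3: since 9 ≡ 1 (mod 8), (2/9) = +1, so (2/9)^3 = +1.
Reached (1/9) = 1. Collecting the sign flips along the way, the symbol is +1.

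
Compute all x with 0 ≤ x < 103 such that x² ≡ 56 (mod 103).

Since 103 ≡ 3 (mod 4), a square root of 56 is 56^((103+1)/4) = 56^26 mod 103.
Repeated squaring: 56^2≡46, 56^4≡56, 56^8≡46, 56^16≡56 (mod 103).
56^26 = 56^(16+8+2) ≡ 46 (mod 103).
Check: 46² = 2116 ≡ 56 (mod 103). The two roots are 46 and 57.

46, 57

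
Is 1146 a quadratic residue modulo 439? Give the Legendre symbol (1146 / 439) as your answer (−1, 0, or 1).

-1

Euler's criterion: (1146/439) ≡ 268^219 (mod 439).
268^2 ≡ 267 (mod 439)
268^4 ≡ 171 (mod 439)
268^8 ≡ 267 (mod 439)
268^16 ≡ 171 (mod 439)
268^32 ≡ 267 (mod 439)
268^64 ≡ 171 (mod 439)
268^128 ≡ 267 (mod 439)
268^219 = 268^(128+64+16+8+2+1) ≡ 438 (mod 439).
Result is 438 ≡ −1, so (1146/439) = −1.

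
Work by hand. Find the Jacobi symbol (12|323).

1

Pull out 2^2: since 323 ≡ 3 (mod 8), (2/323) = -1, so (2/323)^2 = +1.
Reciprocity: 3 ≡ 3 and 323 ≡ 3 (mod 4), so (3/323) = −(323/3).
Reduce top mod 3: now compute (2/3).
Pull out 2: since 3 ≡ 3 (mod 8), (2/3) = -1.
Reached (1/3) = 1. Collecting the sign flips along the way, the symbol is +1.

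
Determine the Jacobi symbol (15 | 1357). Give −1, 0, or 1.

-1

Reciprocity: 15 ≡ 3 and 1357 ≡ 1 (mod 4), so (15/1357) = +(1357/15).
Reduce top mod 15: now compute (7/15).
Reciprocity: 7 ≡ 3 and 15 ≡ 3 (mod 4), so (7/15) = −(15/7).
Reduce top mod 7: now compute (1/7).
Reached (1/7) = 1. Collecting the sign flips along the way, the symbol is -1.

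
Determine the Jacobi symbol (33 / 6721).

0

Reciprocity: 33 ≡ 1 and 6721 ≡ 1 (mod 4), so (33/6721) = +(6721/33).
Reduce top mod 33: now compute (22/33).
Pull out 2: since 33 ≡ 1 (mod 8), (2/33) = +1.
Reciprocity: 11 ≡ 3 and 33 ≡ 1 (mod 4), so (11/33) = +(33/11).
Reduce top mod 11: now compute (0/11).
Top reduces to 0: gcd > 1, so the symbol is 0.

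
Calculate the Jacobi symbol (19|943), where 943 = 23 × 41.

1

Reciprocity: 19 ≡ 3 and 943 ≡ 3 (mod 4), so (19/943) = −(943/19).
Reduce top mod 19: now compute (12/19).
Pull out 2^2: since 19 ≡ 3 (mod 8), (2/19) = -1, so (2/19)^2 = +1.
Reciprocity: 3 ≡ 3 and 19 ≡ 3 (mod 4), so (3/19) = −(19/3).
Reduce top mod 3: now compute (1/3).
Reached (1/3) = 1. Collecting the sign flips along the way, the symbol is +1.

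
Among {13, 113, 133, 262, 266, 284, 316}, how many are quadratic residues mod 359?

4

(13/359) = -1 → non-residue.
(113/359) = -1 → non-residue.
(133/359) = +1 → QR.
(262/359) = +1 → QR.
(266/359) = +1 → QR.
(284/359) = -1 → non-residue.
(316/359) = +1 → QR.
Total quadratic residues among the 7: 4.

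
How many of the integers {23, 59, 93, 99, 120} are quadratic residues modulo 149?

1

(23/149) = -1 → non-residue.
(59/149) = -1 → non-residue.
(93/149) = -1 → non-residue.
(99/149) = -1 → non-residue.
(120/149) = +1 → QR.
Total quadratic residues among the 5: 1.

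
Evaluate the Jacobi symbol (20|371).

Pull out 2^2: since 371 ≡ 3 (mod 8), (2/371) = -1, so (2/371)^2 = +1.
Reciprocity: 5 ≡ 1 and 371 ≡ 3 (mod 4), so (5/371) = +(371/5).
Reduce top mod 5: now compute (1/5).
Reached (1/5) = 1. Collecting the sign flips along the way, the symbol is +1.

1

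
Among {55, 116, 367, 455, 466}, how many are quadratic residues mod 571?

(55/571) = +1 → QR.
(116/571) = +1 → QR.
(367/571) = -1 → non-residue.
(455/571) = -1 → non-residue.
(466/571) = -1 → non-residue.
Total quadratic residues among the 5: 2.

2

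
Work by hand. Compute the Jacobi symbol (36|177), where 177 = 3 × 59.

Pull out 2^2: since 177 ≡ 1 (mod 8), (2/177) = +1, so (2/177)^2 = +1.
Reciprocity: 9 ≡ 1 and 177 ≡ 1 (mod 4), so (9/177) = +(177/9).
Reduce top mod 9: now compute (6/9).
Pull out 2: since 9 ≡ 1 (mod 8), (2/9) = +1.
Reciprocity: 3 ≡ 3 and 9 ≡ 1 (mod 4), so (3/9) = +(9/3).
Reduce top mod 3: now compute (0/3).
Top reduces to 0: gcd > 1, so the symbol is 0.

0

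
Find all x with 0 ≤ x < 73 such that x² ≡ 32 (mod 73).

18, 55

73 ≡ 1 (mod 4), so we find a root by search.
Trying successive values, 18² = 324 ≡ 32 (mod 73). The other root is 73 − 18 = 55.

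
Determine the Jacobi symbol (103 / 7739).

Reciprocity: 103 ≡ 3 and 7739 ≡ 3 (mod 4), so (103/7739) = −(7739/103).
Reduce top mod 103: now compute (14/103).
Pull out 2: since 103 ≡ 7 (mod 8), (2/103) = +1.
Reciprocity: 7 ≡ 3 and 103 ≡ 3 (mod 4), so (7/103) = −(103/7).
Reduce top mod 7: now compute (5/7).
Reciprocity: 5 ≡ 1 and 7 ≡ 3 (mod 4), so (5/7) = +(7/5).
Reduce top mod 5: now compute (2/5).
Pull out 2: since 5 ≡ 5 (mod 8), (2/5) = -1.
Reached (1/5) = 1. Collecting the sign flips along the way, the symbol is -1.

-1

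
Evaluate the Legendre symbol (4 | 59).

Pull out 2^2: since 59 ≡ 3 (mod 8), (2/59) = -1, so (2/59)^2 = +1.
Reached (1/59) = 1. Collecting the sign flips along the way, the symbol is +1.

1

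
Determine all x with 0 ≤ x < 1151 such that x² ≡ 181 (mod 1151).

Since 1151 ≡ 3 (mod 4), a square root of 181 is 181^((1151+1)/4) = 181^288 mod 1151.
Repeated squaring: 181^2≡533, 181^4≡943, 181^8≡677, 181^16≡231, 181^32≡415, 181^64≡726, 181^128≡1069, 181^256≡969 (mod 1151).
181^288 = 181^(256+32) ≡ 436 (mod 1151).
Check: 436² = 190096 ≡ 181 (mod 1151). The two roots are 436 and 715.

436, 715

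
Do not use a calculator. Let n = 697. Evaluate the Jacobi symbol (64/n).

Pull out 2^6: since 697 ≡ 1 (mod 8), (2/697) = +1, so (2/697)^6 = +1.
Reached (1/697) = 1. Collecting the sign flips along the way, the symbol is +1.

1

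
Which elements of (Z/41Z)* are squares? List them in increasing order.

1 2 4 5 8 9 10 16 18 20 21 23 25 31 32 33 36 37 39 40

Square k = 1,…,20 (k and 41−k give the same square):
1²=1, 2²=4, 3²=9, 4²=16, 5²=25, 6²=36, 7²≡8, 8²≡23, 9²≡40, 10²≡18, 11²≡39, 12²≡21, 13²≡5, 14²≡32, 15²≡20, 16²≡10, 17²≡2, 18²≡37, 19²≡33, 20²≡31 (mod 41).
So the quadratic residues mod 41 are {1, 2, 4, 5, 8, 9, 10, 16, 18, 20, 21, 23, 25, 31, 32, 33, 36, 37, 39, 40}.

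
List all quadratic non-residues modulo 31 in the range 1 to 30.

3,6,11,12,13,15,17,21,22,23,24,26,27,29,30

Square k = 1,…,15 (k and 31−k give the same square):
1²=1, 2²=4, 3²=9, 4²=16, 5²=25, 6²≡5, 7²≡18, 8²≡2, 9²≡19, 10²≡7, 11²≡28, 12²≡20, 13²≡14, 14²≡10, 15²≡8 (mod 31).
The residues are {1, 2, 4, 5, 7, 8, 9, 10, 14, 16, 18, 19, 20, 25, 28}; the non-residues are the remaining 15 nonzero classes.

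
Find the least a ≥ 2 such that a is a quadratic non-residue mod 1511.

(2/1511) = +1, so 2 is a residue.
(3/1511) = +1, so 3 is a residue.
(4/1511) = +1, so 4 is a residue.
(5/1511) = +1, so 5 is a residue.
(6/1511) = +1, so 6 is a residue.
(7/1511) = +1, so 7 is a residue.
(8/1511) = +1, so 8 is a residue.
(9/1511) = +1, so 9 is a residue.
(10/1511) = +1, so 10 is a residue.
(11/1511) = −1, so 11 is the smallest positive non-residue mod 1511.

11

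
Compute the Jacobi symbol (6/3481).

1

Pull out 2: since 3481 ≡ 1 (mod 8), (2/3481) = +1.
Reciprocity: 3 ≡ 3 and 3481 ≡ 1 (mod 4), so (3/3481) = +(3481/3).
Reduce top mod 3: now compute (1/3).
Reached (1/3) = 1. Collecting the sign flips along the way, the symbol is +1.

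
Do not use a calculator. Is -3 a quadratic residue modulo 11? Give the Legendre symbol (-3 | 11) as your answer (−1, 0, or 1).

-1

First reduce: -3 ≡ 8 (mod 11).
Pull out 2^3: since 11 ≡ 3 (mod 8), (2/11) = -1, so (2/11)^3 = -1.
Reached (1/11) = 1. Collecting the sign flips along the way, the symbol is -1.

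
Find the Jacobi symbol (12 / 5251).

-1

Pull out 2^2: since 5251 ≡ 3 (mod 8), (2/5251) = -1, so (2/5251)^2 = +1.
Reciprocity: 3 ≡ 3 and 5251 ≡ 3 (mod 4), so (3/5251) = −(5251/3).
Reduce top mod 3: now compute (1/3).
Reached (1/3) = 1. Collecting the sign flips along the way, the symbol is -1.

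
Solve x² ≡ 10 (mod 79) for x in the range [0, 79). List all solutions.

Since 79 ≡ 3 (mod 4), a square root of 10 is 10^((79+1)/4) = 10^20 mod 79.
Repeated squaring: 10^2≡21, 10^4≡46, 10^8≡62, 10^16≡52 (mod 79).
10^20 = 10^(16+4) ≡ 22 (mod 79).
Check: 22² = 484 ≡ 10 (mod 79). The two roots are 22 and 57.

22, 57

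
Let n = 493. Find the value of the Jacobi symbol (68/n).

0

Pull out 2^2: since 493 ≡ 5 (mod 8), (2/493) = -1, so (2/493)^2 = +1.
Reciprocity: 17 ≡ 1 and 493 ≡ 1 (mod 4), so (17/493) = +(493/17).
Reduce top mod 17: now compute (0/17).
Top reduces to 0: gcd > 1, so the symbol is 0.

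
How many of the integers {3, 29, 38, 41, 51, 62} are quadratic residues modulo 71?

(3/71) = +1 → QR.
(29/71) = +1 → QR.
(38/71) = +1 → QR.
(41/71) = -1 → non-residue.
(51/71) = -1 → non-residue.
(62/71) = -1 → non-residue.
Total quadratic residues among the 6: 3.

3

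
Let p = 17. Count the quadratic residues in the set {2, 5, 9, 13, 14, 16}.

4

(2/17) = +1 → QR.
(5/17) = -1 → non-residue.
(9/17) = +1 → QR.
(13/17) = +1 → QR.
(14/17) = -1 → non-residue.
(16/17) = +1 → QR.
Total quadratic residues among the 6: 4.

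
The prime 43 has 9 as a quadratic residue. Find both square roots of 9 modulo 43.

3, 40

Since 43 ≡ 3 (mod 4), a square root of 9 is 9^((43+1)/4) = 9^11 mod 43.
Repeated squaring: 9^2≡38, 9^4≡25, 9^8≡23 (mod 43).
9^11 = 9^(8+2+1) ≡ 40 (mod 43).
Check: 40² = 1600 ≡ 9 (mod 43). The two roots are 3 and 40.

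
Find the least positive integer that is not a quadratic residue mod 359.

(2/359) = +1, so 2 is a residue.
(3/359) = +1, so 3 is a residue.
(4/359) = +1, so 4 is a residue.
(5/359) = +1, so 5 is a residue.
(6/359) = +1, so 6 is a residue.
(7/359) = −1, so 7 is the smallest positive non-residue mod 359.

7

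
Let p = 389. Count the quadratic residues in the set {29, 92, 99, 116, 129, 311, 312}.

(29/389) = -1 → non-residue.
(92/389) = -1 → non-residue.
(99/389) = +1 → QR.
(116/389) = -1 → non-residue.
(129/389) = +1 → QR.
(311/389) = +1 → QR.
(312/389) = +1 → QR.
Total quadratic residues among the 7: 4.

4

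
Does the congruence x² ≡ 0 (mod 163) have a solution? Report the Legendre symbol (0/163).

Top reduces to 0: gcd > 1, so the symbol is 0.

0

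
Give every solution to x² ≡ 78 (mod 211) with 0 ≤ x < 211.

17, 194

Since 211 ≡ 3 (mod 4), a square root of 78 is 78^((211+1)/4) = 78^53 mod 211.
Repeated squaring: 78^2≡176, 78^4≡170, 78^8≡204, 78^16≡49, 78^32≡80 (mod 211).
78^53 = 78^(32+16+4+1) ≡ 194 (mod 211).
Check: 194² = 37636 ≡ 78 (mod 211). The two roots are 17 and 194.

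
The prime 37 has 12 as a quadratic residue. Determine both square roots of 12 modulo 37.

7, 30

37 ≡ 1 (mod 4), so we find a root by search.
Trying successive values, 7² = 49 ≡ 12 (mod 37). The other root is 37 − 7 = 30.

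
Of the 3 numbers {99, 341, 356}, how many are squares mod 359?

(99/359) = +1 → QR.
(341/359) = -1 → non-residue.
(356/359) = -1 → non-residue.
Total quadratic residues among the 3: 1.

1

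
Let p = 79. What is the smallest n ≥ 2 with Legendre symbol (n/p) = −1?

3

(2/79) = +1, so 2 is a residue.
(3/79) = −1, so 3 is the smallest positive non-residue mod 79.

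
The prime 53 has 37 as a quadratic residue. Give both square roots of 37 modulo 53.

14, 39

53 ≡ 1 (mod 4), so we find a root by search.
Trying successive values, 14² = 196 ≡ 37 (mod 53). The other root is 53 − 14 = 39.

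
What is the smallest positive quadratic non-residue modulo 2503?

3

(2/2503) = +1, so 2 is a residue.
(3/2503) = −1, so 3 is the smallest positive non-residue mod 2503.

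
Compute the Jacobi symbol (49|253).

Reciprocity: 49 ≡ 1 and 253 ≡ 1 (mod 4), so (49/253) = +(253/49).
Reduce top mod 49: now compute (8/49).
Pull out 2^3: since 49 ≡ 1 (mod 8), (2/49) = +1, so (2/49)^3 = +1.
Reached (1/49) = 1. Collecting the sign flips along the way, the symbol is +1.

1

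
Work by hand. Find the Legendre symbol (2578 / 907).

1

Euler's criterion: (2578/907) ≡ 764^453 (mod 907).
764^2 ≡ 495 (mod 907)
764^4 ≡ 135 (mod 907)
764^8 ≡ 85 (mod 907)
764^16 ≡ 876 (mod 907)
764^32 ≡ 54 (mod 907)
764^64 ≡ 195 (mod 907)
764^128 ≡ 838 (mod 907)
764^256 ≡ 226 (mod 907)
764^453 = 764^(256+128+64+4+1) ≡ 1 (mod 907).
Result is 1, so (2578/907) = 1.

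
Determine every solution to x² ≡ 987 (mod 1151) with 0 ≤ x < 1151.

318, 833

Since 1151 ≡ 3 (mod 4), a square root of 987 is 987^((1151+1)/4) = 987^288 mod 1151.
Repeated squaring: 987^2≡423, 987^4≡524, 987^8≡638, 987^16≡741, 987^32≡54, 987^64≡614, 987^128≡619, 987^256≡1029 (mod 1151).
987^288 = 987^(256+32) ≡ 318 (mod 1151).
Check: 318² = 101124 ≡ 987 (mod 1151). The two roots are 318 and 833.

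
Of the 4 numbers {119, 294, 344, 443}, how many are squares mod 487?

(119/487) = +1 → QR.
(294/487) = -1 → non-residue.
(344/487) = -1 → non-residue.
(443/487) = +1 → QR.
Total quadratic residues among the 4: 2.

2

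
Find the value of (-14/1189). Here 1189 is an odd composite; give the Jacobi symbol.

First reduce: -14 ≡ 1175 (mod 1189).
Reciprocity: 1175 ≡ 3 and 1189 ≡ 1 (mod 4), so (1175/1189) = +(1189/1175).
Reduce top mod 1175: now compute (14/1175).
Pull out 2: since 1175 ≡ 7 (mod 8), (2/1175) = +1.
Reciprocity: 7 ≡ 3 and 1175 ≡ 3 (mod 4), so (7/1175) = −(1175/7).
Reduce top mod 7: now compute (6/7).
Pull out 2: since 7 ≡ 7 (mod 8), (2/7) = +1.
Reciprocity: 3 ≡ 3 and 7 ≡ 3 (mod 4), so (3/7) = −(7/3).
Reduce top mod 3: now compute (1/3).
Reached (1/3) = 1. Collecting the sign flips along the way, the symbol is +1.

1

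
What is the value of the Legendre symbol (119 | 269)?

1

Euler's criterion: (119/269) ≡ 119^134 (mod 269).
119^2 ≡ 173 (mod 269)
119^4 ≡ 70 (mod 269)
119^8 ≡ 58 (mod 269)
119^16 ≡ 136 (mod 269)
119^32 ≡ 204 (mod 269)
119^64 ≡ 190 (mod 269)
119^128 ≡ 54 (mod 269)
119^134 = 119^(128+4+2) ≡ 1 (mod 269).
Result is 1, so (119/269) = 1.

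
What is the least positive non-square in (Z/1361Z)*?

(2/1361) = +1, so 2 is a residue.
(3/1361) = −1, so 3 is the smallest positive non-residue mod 1361.

3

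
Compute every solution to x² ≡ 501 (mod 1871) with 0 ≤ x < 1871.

Since 1871 ≡ 3 (mod 4), a square root of 501 is 501^((1871+1)/4) = 501^468 mod 1871.
Repeated squaring: 501^2≡287, 501^4≡45, 501^8≡154, 501^16≡1264, 501^32≡1733, 501^64≡334, 501^128≡1167, 501^256≡1672 (mod 1871).
501^468 = 501^(256+128+64+16+4) ≡ 360 (mod 1871).
Check: 360² = 129600 ≡ 501 (mod 1871). The two roots are 360 and 1511.

360, 1511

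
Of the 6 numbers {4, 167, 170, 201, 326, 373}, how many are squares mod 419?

4

(4/419) = +1 → QR.
(167/419) = -1 → non-residue.
(170/419) = +1 → QR.
(201/419) = -1 → non-residue.
(326/419) = +1 → QR.
(373/419) = +1 → QR.
Total quadratic residues among the 6: 4.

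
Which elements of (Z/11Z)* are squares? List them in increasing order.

1 3 4 5 9

Square k = 1,…,5 (k and 11−k give the same square):
1²=1, 2²=4, 3²=9, 4²≡5, 5²≡3 (mod 11).
So the quadratic residues mod 11 are {1, 3, 4, 5, 9}.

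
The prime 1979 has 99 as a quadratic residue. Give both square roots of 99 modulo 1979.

189, 1790

Since 1979 ≡ 3 (mod 4), a square root of 99 is 99^((1979+1)/4) = 99^495 mod 1979.
Repeated squaring: 99^2≡1885, 99^4≡920, 99^8≡1367, 99^16≡513, 99^32≡1941, 99^64≡1444, 99^128≡1249, 99^256≡549 (mod 1979).
99^495 = 99^(256+128+64+32+8+4+2+1) ≡ 189 (mod 1979).
Check: 189² = 35721 ≡ 99 (mod 1979). The two roots are 189 and 1790.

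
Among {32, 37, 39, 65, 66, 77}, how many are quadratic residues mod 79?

2

(32/79) = +1 → QR.
(37/79) = -1 → non-residue.
(39/79) = -1 → non-residue.
(65/79) = +1 → QR.
(66/79) = -1 → non-residue.
(77/79) = -1 → non-residue.
Total quadratic residues among the 6: 2.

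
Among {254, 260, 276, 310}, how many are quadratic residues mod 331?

1

(254/331) = -1 → non-residue.
(260/331) = -1 → non-residue.
(276/331) = +1 → QR.
(310/331) = -1 → non-residue.
Total quadratic residues among the 4: 1.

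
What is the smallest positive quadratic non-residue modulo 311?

11

(2/311) = +1, so 2 is a residue.
(3/311) = +1, so 3 is a residue.
(4/311) = +1, so 4 is a residue.
(5/311) = +1, so 5 is a residue.
(6/311) = +1, so 6 is a residue.
(7/311) = +1, so 7 is a residue.
(8/311) = +1, so 8 is a residue.
(9/311) = +1, so 9 is a residue.
(10/311) = +1, so 10 is a residue.
(11/311) = −1, so 11 is the smallest positive non-residue mod 311.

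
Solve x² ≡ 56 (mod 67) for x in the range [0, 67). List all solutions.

18, 49

Since 67 ≡ 3 (mod 4), a square root of 56 is 56^((67+1)/4) = 56^17 mod 67.
Repeated squaring: 56^2≡54, 56^4≡35, 56^8≡19, 56^16≡26 (mod 67).
56^17 = 56^(16+1) ≡ 49 (mod 67).
Check: 49² = 2401 ≡ 56 (mod 67). The two roots are 18 and 49.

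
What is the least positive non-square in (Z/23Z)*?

(2/23) = +1, so 2 is a residue.
(3/23) = +1, so 3 is a residue.
(4/23) = +1, so 4 is a residue.
(5/23) = −1, so 5 is the smallest positive non-residue mod 23.

5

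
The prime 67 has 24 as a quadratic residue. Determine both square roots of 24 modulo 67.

Since 67 ≡ 3 (mod 4), a square root of 24 is 24^((67+1)/4) = 24^17 mod 67.
Repeated squaring: 24^2≡40, 24^4≡59, 24^8≡64, 24^16≡9 (mod 67).
24^17 = 24^(16+1) ≡ 15 (mod 67).
Check: 15² = 225 ≡ 24 (mod 67). The two roots are 15 and 52.

15, 52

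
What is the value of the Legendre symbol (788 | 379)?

Euler's criterion: (788/379) ≡ 30^189 (mod 379).
30^2 ≡ 142 (mod 379)
30^4 ≡ 77 (mod 379)
30^8 ≡ 244 (mod 379)
30^16 ≡ 33 (mod 379)
30^32 ≡ 331 (mod 379)
30^64 ≡ 30 (mod 379)
30^128 ≡ 142 (mod 379)
30^189 = 30^(128+32+16+8+4+1) ≡ 1 (mod 379).
Result is 1, so (788/379) = 1.

1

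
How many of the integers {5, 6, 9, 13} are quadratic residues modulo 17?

(5/17) = -1 → non-residue.
(6/17) = -1 → non-residue.
(9/17) = +1 → QR.
(13/17) = +1 → QR.
Total quadratic residues among the 4: 2.

2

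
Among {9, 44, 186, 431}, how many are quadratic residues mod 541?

2

(9/541) = +1 → QR.
(44/541) = -1 → non-residue.
(186/541) = -1 → non-residue.
(431/541) = +1 → QR.
Total quadratic residues among the 4: 2.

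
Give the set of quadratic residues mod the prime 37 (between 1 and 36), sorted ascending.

1, 3, 4, 7, 9, 10, 11, 12, 16, 21, 25, 26, 27, 28, 30, 33, 34, 36

Square k = 1,…,18 (k and 37−k give the same square):
1²=1, 2²=4, 3²=9, 4²=16, 5²=25, 6²=36, 7²≡12, 8²≡27, 9²≡7, 10²≡26, 11²≡10, 12²≡33, 13²≡21, 14²≡11, 15²≡3, 16²≡34, 17²≡30, 18²≡28 (mod 37).
So the quadratic residues mod 37 are {1, 3, 4, 7, 9, 10, 11, 12, 16, 21, 25, 26, 27, 28, 30, 33, 34, 36}.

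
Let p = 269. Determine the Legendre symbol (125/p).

Reciprocity: 125 ≡ 1 and 269 ≡ 1 (mod 4), so (125/269) = +(269/125).
Reduce top mod 125: now compute (19/125).
Reciprocity: 19 ≡ 3 and 125 ≡ 1 (mod 4), so (19/125) = +(125/19).
Reduce top mod 19: now compute (11/19).
Reciprocity: 11 ≡ 3 and 19 ≡ 3 (mod 4), so (11/19) = −(19/11).
Reduce top mod 11: now compute (8/11).
Pull out 2^3: since 11 ≡ 3 (mod 8), (2/11) = -1, so (2/11)^3 = -1.
Reached (1/11) = 1. Collecting the sign flips along the way, the symbol is +1.

1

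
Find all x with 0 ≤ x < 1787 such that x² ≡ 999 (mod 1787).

Since 1787 ≡ 3 (mod 4), a square root of 999 is 999^((1787+1)/4) = 999^447 mod 1787.
Repeated squaring: 999^2≡855, 999^4≡142, 999^8≡507, 999^16≡1508, 999^32≡1000, 999^64≡1067, 999^128≡170, 999^256≡308 (mod 1787).
999^447 = 999^(256+128+32+16+8+4+2+1) ≡ 917 (mod 1787).
Check: 917² = 840889 ≡ 999 (mod 1787). The two roots are 870 and 917.

870, 917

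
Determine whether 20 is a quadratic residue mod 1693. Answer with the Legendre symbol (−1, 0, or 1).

-1

Pull out 2^2: since 1693 ≡ 5 (mod 8), (2/1693) = -1, so (2/1693)^2 = +1.
Reciprocity: 5 ≡ 1 and 1693 ≡ 1 (mod 4), so (5/1693) = +(1693/5).
Reduce top mod 5: now compute (3/5).
Reciprocity: 3 ≡ 3 and 5 ≡ 1 (mod 4), so (3/5) = +(5/3).
Reduce top mod 3: now compute (2/3).
Pull out 2: since 3 ≡ 3 (mod 8), (2/3) = -1.
Reached (1/3) = 1. Collecting the sign flips along the way, the symbol is -1.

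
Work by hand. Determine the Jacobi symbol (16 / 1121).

1

Pull out 2^4: since 1121 ≡ 1 (mod 8), (2/1121) = +1, so (2/1121)^4 = +1.
Reached (1/1121) = 1. Collecting the sign flips along the way, the symbol is +1.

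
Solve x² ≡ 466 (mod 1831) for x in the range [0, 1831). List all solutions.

Since 1831 ≡ 3 (mod 4), a square root of 466 is 466^((1831+1)/4) = 466^458 mod 1831.
Repeated squaring: 466^2≡1098, 466^4≡806, 466^8≡1462, 466^16≡667, 466^32≡1787, 466^64≡105, 466^128≡39, 466^256≡1521 (mod 1831).
466^458 = 466^(256+128+64+8+2) ≡ 439 (mod 1831).
Check: 439² = 192721 ≡ 466 (mod 1831). The two roots are 439 and 1392.

439, 1392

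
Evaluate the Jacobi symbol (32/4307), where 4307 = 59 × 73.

-1

Pull out 2^5: since 4307 ≡ 3 (mod 8), (2/4307) = -1, so (2/4307)^5 = -1.
Reached (1/4307) = 1. Collecting the sign flips along the way, the symbol is -1.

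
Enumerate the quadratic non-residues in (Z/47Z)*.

5, 10, 11, 13, 15, 19, 20, 22, 23, 26, 29, 30, 31, 33, 35, 38, 39, 40, 41, 43, 44, 45, 46

Square k = 1,…,23 (k and 47−k give the same square):
1²=1, 2²=4, 3²=9, 4²=16, 5²=25, 6²=36, 7²≡2, 8²≡17, 9²≡34, 10²≡6, 11²≡27, 12²≡3, 13²≡28, 14²≡8, 15²≡37, 16²≡21, 17²≡7, 18²≡42, 19²≡32, 20²≡24, 21²≡18, 22²≡14, 23²≡12 (mod 47).
The residues are {1, 2, 3, 4, 6, 7, 8, 9, 12, 14, 16, 17, 18, 21, 24, 25, 27, 28, 32, 34, 36, 37, 42}; the non-residues are the remaining 23 nonzero classes.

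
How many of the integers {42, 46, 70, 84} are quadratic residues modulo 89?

2

(42/89) = +1 → QR.
(46/89) = -1 → non-residue.
(70/89) = -1 → non-residue.
(84/89) = +1 → QR.
Total quadratic residues among the 4: 2.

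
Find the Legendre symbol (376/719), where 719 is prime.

-1

Pull out 2^3: since 719 ≡ 7 (mod 8), (2/719) = +1, so (2/719)^3 = +1.
Reciprocity: 47 ≡ 3 and 719 ≡ 3 (mod 4), so (47/719) = −(719/47).
Reduce top mod 47: now compute (14/47).
Pull out 2: since 47 ≡ 7 (mod 8), (2/47) = +1.
Reciprocity: 7 ≡ 3 and 47 ≡ 3 (mod 4), so (7/47) = −(47/7).
Reduce top mod 7: now compute (5/7).
Reciprocity: 5 ≡ 1 and 7 ≡ 3 (mod 4), so (5/7) = +(7/5).
Reduce top mod 5: now compute (2/5).
Pull out 2: since 5 ≡ 5 (mod 8), (2/5) = -1.
Reached (1/5) = 1. Collecting the sign flips along the way, the symbol is -1.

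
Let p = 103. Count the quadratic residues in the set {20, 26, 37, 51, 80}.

1

(20/103) = -1 → non-residue.
(26/103) = +1 → QR.
(37/103) = -1 → non-residue.
(51/103) = -1 → non-residue.
(80/103) = -1 → non-residue.
Total quadratic residues among the 5: 1.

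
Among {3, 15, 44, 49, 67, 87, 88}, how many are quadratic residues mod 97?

4

(3/97) = +1 → QR.
(15/97) = -1 → non-residue.
(44/97) = +1 → QR.
(49/97) = +1 → QR.
(67/97) = -1 → non-residue.
(87/97) = -1 → non-residue.
(88/97) = +1 → QR.
Total quadratic residues among the 7: 4.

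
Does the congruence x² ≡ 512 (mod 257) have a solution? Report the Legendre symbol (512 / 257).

First reduce: 512 ≡ 255 (mod 257).
Reciprocity: 255 ≡ 3 and 257 ≡ 1 (mod 4), so (255/257) = +(257/255).
Reduce top mod 255: now compute (2/255).
Pull out 2: since 255 ≡ 7 (mod 8), (2/255) = +1.
Reached (1/255) = 1. Collecting the sign flips along the way, the symbol is +1.

1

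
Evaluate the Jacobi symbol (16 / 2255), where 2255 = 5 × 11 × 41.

1

Pull out 2^4: since 2255 ≡ 7 (mod 8), (2/2255) = +1, so (2/2255)^4 = +1.
Reached (1/2255) = 1. Collecting the sign flips along the way, the symbol is +1.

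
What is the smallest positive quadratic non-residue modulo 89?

(2/89) = +1, so 2 is a residue.
(3/89) = −1, so 3 is the smallest positive non-residue mod 89.

3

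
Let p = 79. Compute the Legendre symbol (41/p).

-1

Euler's criterion: (41/79) ≡ 41^39 (mod 79).
41^2 ≡ 22 (mod 79)
41^4 ≡ 10 (mod 79)
41^8 ≡ 21 (mod 79)
41^16 ≡ 46 (mod 79)
41^32 ≡ 62 (mod 79)
41^39 = 41^(32+4+2+1) ≡ 78 (mod 79).
Result is 78 ≡ −1, so (41/79) = −1.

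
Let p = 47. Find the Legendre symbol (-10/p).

1

Euler's criterion: (-10/47) ≡ 37^23 (mod 47).
37^2 ≡ 6 (mod 47)
37^4 ≡ 36 (mod 47)
37^8 ≡ 27 (mod 47)
37^16 ≡ 24 (mod 47)
37^23 = 37^(16+4+2+1) ≡ 1 (mod 47).
Result is 1, so (-10/47) = 1.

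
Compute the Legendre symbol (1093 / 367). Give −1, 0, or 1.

First reduce: 1093 ≡ 359 (mod 367).
Reciprocity: 359 ≡ 3 and 367 ≡ 3 (mod 4), so (359/367) = −(367/359).
Reduce top mod 359: now compute (8/359).
Pull out 2^3: since 359 ≡ 7 (mod 8), (2/359) = +1, so (2/359)^3 = +1.
Reached (1/359) = 1. Collecting the sign flips along the way, the symbol is -1.

-1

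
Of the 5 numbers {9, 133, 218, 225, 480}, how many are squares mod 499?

(9/499) = +1 → QR.
(133/499) = +1 → QR.
(218/499) = -1 → non-residue.
(225/499) = +1 → QR.
(480/499) = +1 → QR.
Total quadratic residues among the 5: 4.

4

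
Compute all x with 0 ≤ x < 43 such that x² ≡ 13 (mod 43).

Since 43 ≡ 3 (mod 4), a square root of 13 is 13^((43+1)/4) = 13^11 mod 43.
Repeated squaring: 13^2≡40, 13^4≡9, 13^8≡38 (mod 43).
13^11 = 13^(8+2+1) ≡ 23 (mod 43).
Check: 23² = 529 ≡ 13 (mod 43). The two roots are 20 and 23.

20, 23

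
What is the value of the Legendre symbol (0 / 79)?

0

Top reduces to 0: gcd > 1, so the symbol is 0.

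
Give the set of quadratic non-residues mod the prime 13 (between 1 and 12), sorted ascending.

2, 5, 6, 7, 8, 11

Square k = 1,…,6 (k and 13−k give the same square):
1²=1, 2²=4, 3²=9, 4²≡3, 5²≡12, 6²≡10 (mod 13).
The residues are {1, 3, 4, 9, 10, 12}; the non-residues are the remaining 6 nonzero classes.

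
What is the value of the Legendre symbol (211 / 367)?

Reciprocity: 211 ≡ 3 and 367 ≡ 3 (mod 4), so (211/367) = −(367/211).
Reduce top mod 211: now compute (156/211).
Pull out 2^2: since 211 ≡ 3 (mod 8), (2/211) = -1, so (2/211)^2 = +1.
Reciprocity: 39 ≡ 3 and 211 ≡ 3 (mod 4), so (39/211) = −(211/39).
Reduce top mod 39: now compute (16/39).
Pull out 2^4: since 39 ≡ 7 (mod 8), (2/39) = +1, so (2/39)^4 = +1.
Reached (1/39) = 1. Collecting the sign flips along the way, the symbol is +1.

1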